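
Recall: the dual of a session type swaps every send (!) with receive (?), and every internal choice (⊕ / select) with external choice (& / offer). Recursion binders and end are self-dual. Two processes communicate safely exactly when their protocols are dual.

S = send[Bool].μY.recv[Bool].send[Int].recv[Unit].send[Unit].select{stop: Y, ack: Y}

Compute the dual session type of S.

recv[Bool].μY.send[Bool].recv[Int].send[Unit].recv[Unit].offer{stop: Y, ack: Y}

send[Bool] ↦ recv[Bool]
  μY ↦ μY  (binder kept)
    recv[Bool] ↦ send[Bool]
      send[Int] ↦ recv[Int]
        recv[Unit] ↦ send[Unit]
          send[Unit] ↦ recv[Unit]
            select{stop,ack} ↦ offer{stop,ack}  (⊕→&)
              case stop:
                dual(Y) = Y
              case ack:
                dual(Y) = Y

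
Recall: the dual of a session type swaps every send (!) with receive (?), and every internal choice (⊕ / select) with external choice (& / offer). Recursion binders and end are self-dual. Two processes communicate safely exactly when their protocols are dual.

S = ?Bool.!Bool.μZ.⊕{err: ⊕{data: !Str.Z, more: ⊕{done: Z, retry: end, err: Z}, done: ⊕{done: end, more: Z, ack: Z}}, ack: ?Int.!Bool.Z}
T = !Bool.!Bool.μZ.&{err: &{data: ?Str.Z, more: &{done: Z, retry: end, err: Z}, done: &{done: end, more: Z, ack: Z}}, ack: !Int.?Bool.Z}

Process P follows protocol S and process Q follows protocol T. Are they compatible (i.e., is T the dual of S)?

NO

?Bool vs !Bool  match
  !Bool vs !Bool  ✗ same direction on both sides — not dual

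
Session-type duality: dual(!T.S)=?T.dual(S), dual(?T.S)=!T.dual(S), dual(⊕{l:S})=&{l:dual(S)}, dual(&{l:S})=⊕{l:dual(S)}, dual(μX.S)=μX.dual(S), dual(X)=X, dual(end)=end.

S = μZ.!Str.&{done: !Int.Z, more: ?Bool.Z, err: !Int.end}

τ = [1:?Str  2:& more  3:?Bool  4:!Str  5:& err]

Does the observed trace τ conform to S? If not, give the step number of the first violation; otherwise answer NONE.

1

@1 got ?Str, protocol expects !Str  ✗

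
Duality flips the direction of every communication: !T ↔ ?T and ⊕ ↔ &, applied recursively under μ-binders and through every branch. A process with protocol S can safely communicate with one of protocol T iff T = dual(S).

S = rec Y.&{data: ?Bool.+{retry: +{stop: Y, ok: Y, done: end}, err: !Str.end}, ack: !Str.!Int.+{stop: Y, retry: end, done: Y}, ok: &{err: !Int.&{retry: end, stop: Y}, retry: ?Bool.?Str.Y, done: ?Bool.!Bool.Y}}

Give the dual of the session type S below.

rec Y.+{data: !Bool.&{retry: &{stop: Y, ok: Y, done: end}, err: ?Str.end}, ack: ?Str.?Int.&{stop: Y, retry: end, done: Y}, ok: +{err: ?Int.+{retry: end, stop: Y}, retry: !Bool.!Str.Y, done: !Bool.?Bool.Y}}

rec Y → rec Y  (rec unchanged)
  &{data,ack,ok} → +{data,ack,ok}  (&→⊕)
    • data:
      ?Bool → !Bool
        +{retry,err} → &{retry,err}  (⊕→&)
          • retry:
            +{stop,ok,done} → &{stop,ok,done}  (⊕→&)
              • stop:
                dual(Y) = Y
              • ok:
                dual(Y) = Y
              • done:
                dual(end) = end
          • err:
            !Str → ?Str
              dual(end) = end
    • ack:
      !Str → ?Str
        !Int → ?Int
          +{stop,retry,done} → &{stop,retry,done}  (⊕→&)
            • stop:
              dual(Y) = Y
            • retry:
              dual(end) = end
            • done:
              dual(Y) = Y
    • ok:
      &{err,retry,done} → +{err,retry,done}  (&→⊕)
        • err:
          !Int → ?Int
            &{retry,stop} → +{retry,stop}  (&→⊕)
              • retry:
                dual(end) = end
              • stop:
                dual(Y) = Y
        • retry:
          ?Bool → !Bool
            ?Str → !Str
              dual(Y) = Y
        • done:
          ?Bool → !Bool
            !Bool → ?Bool
              dual(Y) = Y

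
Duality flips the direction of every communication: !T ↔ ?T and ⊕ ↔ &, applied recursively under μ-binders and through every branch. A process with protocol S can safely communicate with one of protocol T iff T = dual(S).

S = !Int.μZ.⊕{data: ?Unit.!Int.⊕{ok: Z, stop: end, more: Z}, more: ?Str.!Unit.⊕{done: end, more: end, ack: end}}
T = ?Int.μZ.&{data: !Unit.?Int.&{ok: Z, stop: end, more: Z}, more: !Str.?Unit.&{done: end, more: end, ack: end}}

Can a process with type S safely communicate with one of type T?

YES

!Int ‖ ?Int  match
  μZ ‖ μZ  match (rec unchanged)
    ⊕{data,more} ‖ &{data,more}  match labels match
      [data]
        ?Unit ‖ !Unit  match
          !Int ‖ ?Int  match
            ⊕{ok,stop,more} ‖ &{ok,stop,more}  match labels match
              [ok]
                Z ‖ Z  match
              [stop]
                end ‖ end  match
              [more]
                Z ‖ Z  match
      [more]
        ?Str ‖ !Str  match
          !Unit ‖ ?Unit  match
            ⊕{done,more,ack} ‖ &{done,more,ack}  match labels match
              [done]
                end ‖ end  match
              [more]
                end ‖ end  match
              [ack]
                end ‖ end  match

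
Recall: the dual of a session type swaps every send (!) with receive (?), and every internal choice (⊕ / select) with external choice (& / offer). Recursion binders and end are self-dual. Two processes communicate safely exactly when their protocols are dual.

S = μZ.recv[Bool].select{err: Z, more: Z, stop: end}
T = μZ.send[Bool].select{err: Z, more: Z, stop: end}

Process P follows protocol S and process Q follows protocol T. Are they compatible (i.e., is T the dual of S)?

NO

μZ ‖ μZ  ok (binder kept)
  recv[Bool] ‖ send[Bool]  ok
    select{err,more,stop} ‖ select{err,more,stop}  ✗ choice polarity not flipped — not dual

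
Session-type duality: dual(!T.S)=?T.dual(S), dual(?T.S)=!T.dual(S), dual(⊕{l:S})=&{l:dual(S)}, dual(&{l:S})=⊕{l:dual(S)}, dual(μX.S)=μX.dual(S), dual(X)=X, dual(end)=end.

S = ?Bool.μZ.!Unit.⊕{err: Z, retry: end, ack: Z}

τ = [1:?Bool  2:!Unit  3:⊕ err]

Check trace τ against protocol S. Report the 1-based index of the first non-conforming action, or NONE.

step 1: ?Bool  ✓  cont: μZ.…
step 2: !Unit  ✓  cont: ⊕{err: μZ.…, retry: end, ack: μZ.…}
step 3: ⊕ err  ✓  cont: μZ.…
τ conforms to S (length 3)

NONE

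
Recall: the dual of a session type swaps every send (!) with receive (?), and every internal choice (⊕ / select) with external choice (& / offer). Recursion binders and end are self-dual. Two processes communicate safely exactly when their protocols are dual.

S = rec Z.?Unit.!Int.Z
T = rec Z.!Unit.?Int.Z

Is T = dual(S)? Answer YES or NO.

rec Z ‖ rec Z  ✓ (μ self-dual)
  ?Unit ‖ !Unit  ✓
    !Int ‖ ?Int  ✓
      Z ‖ Z  ✓

YES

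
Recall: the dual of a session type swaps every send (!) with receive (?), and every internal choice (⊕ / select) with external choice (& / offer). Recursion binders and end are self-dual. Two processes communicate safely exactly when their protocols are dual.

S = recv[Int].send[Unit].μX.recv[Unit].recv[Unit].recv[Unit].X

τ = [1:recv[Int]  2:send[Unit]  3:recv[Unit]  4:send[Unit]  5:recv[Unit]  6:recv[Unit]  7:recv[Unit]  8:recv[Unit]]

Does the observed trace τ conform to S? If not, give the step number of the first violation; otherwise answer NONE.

4

[1] recv[Int]  ok  state: send[Unit].μX.…
[2] send[Unit]  ok  state: μX.…
[3] recv[Unit]  ok  state: recv[Unit].recv[Unit].μX.…
[4] got send[Unit], protocol expects recv[Unit]  ✗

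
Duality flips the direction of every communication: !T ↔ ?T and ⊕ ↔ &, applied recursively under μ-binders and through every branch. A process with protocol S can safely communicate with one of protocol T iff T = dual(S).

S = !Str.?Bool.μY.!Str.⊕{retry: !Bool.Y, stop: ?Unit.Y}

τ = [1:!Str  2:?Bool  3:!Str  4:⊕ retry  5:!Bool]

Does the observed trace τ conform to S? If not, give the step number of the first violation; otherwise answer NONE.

NONE

step 1: !Str  ✓  cont: ?Bool.μY.…
step 2: ?Bool  ✓  cont: μY.…
step 3: !Str  ✓  cont: ⊕{retry: !Bool.μY.…, stop: ?Unit.μY.…}
step 4: ⊕ retry  ✓  cont: !Bool.μY.…
step 5: !Bool  ✓  cont: μY.…
trace exhausted — no violation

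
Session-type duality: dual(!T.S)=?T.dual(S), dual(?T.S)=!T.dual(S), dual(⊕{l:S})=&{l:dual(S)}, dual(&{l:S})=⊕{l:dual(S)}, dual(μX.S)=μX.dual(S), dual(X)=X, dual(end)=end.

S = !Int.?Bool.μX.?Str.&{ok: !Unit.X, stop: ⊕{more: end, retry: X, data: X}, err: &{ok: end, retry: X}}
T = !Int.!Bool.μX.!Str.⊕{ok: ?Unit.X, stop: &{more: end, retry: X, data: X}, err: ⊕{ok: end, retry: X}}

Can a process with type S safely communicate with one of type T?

NO

!Int vs !Int  ✗ same direction on both sides — not dual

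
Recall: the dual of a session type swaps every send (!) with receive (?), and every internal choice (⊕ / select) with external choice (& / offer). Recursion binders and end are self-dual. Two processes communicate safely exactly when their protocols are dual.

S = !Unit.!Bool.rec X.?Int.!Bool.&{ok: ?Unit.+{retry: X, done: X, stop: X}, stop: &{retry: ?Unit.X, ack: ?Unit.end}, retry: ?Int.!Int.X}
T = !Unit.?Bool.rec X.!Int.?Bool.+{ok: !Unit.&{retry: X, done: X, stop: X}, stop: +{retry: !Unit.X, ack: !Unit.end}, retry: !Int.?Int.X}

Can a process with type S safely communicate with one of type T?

NO

!Unit | !Unit  ✗ same direction on both sides — not dual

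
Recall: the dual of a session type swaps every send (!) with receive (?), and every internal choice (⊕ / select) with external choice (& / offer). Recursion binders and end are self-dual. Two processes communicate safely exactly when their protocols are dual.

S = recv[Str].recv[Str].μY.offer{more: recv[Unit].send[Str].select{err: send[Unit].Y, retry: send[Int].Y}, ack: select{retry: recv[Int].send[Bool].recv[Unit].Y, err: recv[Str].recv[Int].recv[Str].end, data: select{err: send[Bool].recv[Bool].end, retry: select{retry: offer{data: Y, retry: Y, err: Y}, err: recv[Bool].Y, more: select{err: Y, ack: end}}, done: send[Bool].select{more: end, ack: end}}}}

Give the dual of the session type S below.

recv[Str] = send[Str]
  recv[Str] = send[Str]
    μY = μY  (rec unchanged)
      offer{more,ack} = select{more,ack}  (offer→select)
        [more]
          recv[Unit] = send[Unit]
            send[Str] = recv[Str]
              select{err,retry} = offer{err,retry}  (select→offer)
                [err]
                  send[Unit] = recv[Unit]
                    Y ↦ Y
                [retry]
                  send[Int] = recv[Int]
                    Y ↦ Y
        [ack]
          select{retry,err,data} = offer{retry,err,data}  (select→offer)
            [retry]
              recv[Int] = send[Int]
                send[Bool] = recv[Bool]
                  recv[Unit] = send[Unit]
                    Y ↦ Y
            [err]
              recv[Str] = send[Str]
                recv[Int] = send[Int]
                  recv[Str] = send[Str]
                    end ↦ end
            [data]
              select{err,retry,done} = offer{err,retry,done}  (select→offer)
                [err]
                  send[Bool] = recv[Bool]
                    recv[Bool] = send[Bool]
                      end ↦ end
                [retry]
                  select{retry,err,more} = offer{retry,err,more}  (select→offer)
                    [retry]
                      offer{data,retry,err} = select{data,retry,err}  (offer→select)
                        [data]
                          Y ↦ Y
                        [retry]
                          Y ↦ Y
                        [err]
                          Y ↦ Y
                    [err]
                      recv[Bool] = send[Bool]
                        Y ↦ Y
                    [more]
                      select{err,ack} = offer{err,ack}  (select→offer)
                        [err]
                          Y ↦ Y
                        [ack]
                          end ↦ end
                [done]
                  send[Bool] = recv[Bool]
                    select{more,ack} = offer{more,ack}  (select→offer)
                      [more]
                        end ↦ end
                      [ack]
                        end ↦ end

send[Str].send[Str].μY.select{more: send[Unit].recv[Str].offer{err: recv[Unit].Y, retry: recv[Int].Y}, ack: offer{retry: send[Int].recv[Bool].send[Unit].Y, err: send[Str].send[Int].send[Str].end, data: offer{err: recv[Bool].send[Bool].end, retry: offer{retry: select{data: Y, retry: Y, err: Y}, err: send[Bool].Y, more: offer{err: Y, ack: end}}, done: recv[Bool].offer{more: end, ack: end}}}}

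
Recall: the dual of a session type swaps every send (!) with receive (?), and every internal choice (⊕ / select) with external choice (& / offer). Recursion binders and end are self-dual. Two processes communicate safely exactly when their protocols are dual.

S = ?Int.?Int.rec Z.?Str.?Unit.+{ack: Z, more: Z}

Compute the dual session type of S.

!Int.!Int.rec Z.!Str.!Unit.&{ack: Z, more: Z}

?Int ↦ !Int
  ?Int ↦ !Int
    rec Z ↦ rec Z  (μ self-dual)
      ?Str ↦ !Str
        ?Unit ↦ !Unit
          +{ack,more} ↦ &{ack,more}  (internal→external)
            [ack]
              Z ↦ Z
            [more]
              Z ↦ Z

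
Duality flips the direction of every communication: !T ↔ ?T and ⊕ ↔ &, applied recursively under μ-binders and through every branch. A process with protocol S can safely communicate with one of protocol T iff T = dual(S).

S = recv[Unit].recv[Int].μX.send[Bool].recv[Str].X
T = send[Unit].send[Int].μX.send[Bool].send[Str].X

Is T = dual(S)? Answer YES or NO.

recv[Unit] vs send[Unit]  ✓
  recv[Int] vs send[Int]  ✓
    μX vs μX  ✓ (rec unchanged)
      send[Bool] vs send[Bool]  ✗ same direction on both sides — not dual

NO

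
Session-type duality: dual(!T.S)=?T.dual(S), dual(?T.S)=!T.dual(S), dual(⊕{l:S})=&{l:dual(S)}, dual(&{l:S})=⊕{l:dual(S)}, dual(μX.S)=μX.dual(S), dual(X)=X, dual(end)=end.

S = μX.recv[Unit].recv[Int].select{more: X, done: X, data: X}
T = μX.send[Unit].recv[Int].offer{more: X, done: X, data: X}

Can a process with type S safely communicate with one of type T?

NO

μX | μX  match (μ self-dual)
  recv[Unit] | send[Unit]  match
    recv[Int] | recv[Int]  ✗ same direction on both sides — not dual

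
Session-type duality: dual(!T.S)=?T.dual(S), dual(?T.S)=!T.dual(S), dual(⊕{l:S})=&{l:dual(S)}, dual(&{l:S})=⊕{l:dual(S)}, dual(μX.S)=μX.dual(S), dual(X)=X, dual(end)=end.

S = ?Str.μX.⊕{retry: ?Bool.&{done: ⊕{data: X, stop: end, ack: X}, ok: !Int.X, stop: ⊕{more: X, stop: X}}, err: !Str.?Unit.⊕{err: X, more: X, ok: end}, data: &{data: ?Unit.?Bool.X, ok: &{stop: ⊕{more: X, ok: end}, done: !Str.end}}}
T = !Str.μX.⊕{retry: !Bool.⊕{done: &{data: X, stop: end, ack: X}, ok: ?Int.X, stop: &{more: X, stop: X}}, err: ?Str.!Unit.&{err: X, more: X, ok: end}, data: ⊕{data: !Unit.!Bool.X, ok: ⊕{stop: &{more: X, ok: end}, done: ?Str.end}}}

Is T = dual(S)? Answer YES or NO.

?Str | !Str  ✓
  μX | μX  ✓ (rec unchanged)
    ⊕{retry,err,data} | ⊕{retry,err,data}  ✗ choice polarity not flipped — not dual

NO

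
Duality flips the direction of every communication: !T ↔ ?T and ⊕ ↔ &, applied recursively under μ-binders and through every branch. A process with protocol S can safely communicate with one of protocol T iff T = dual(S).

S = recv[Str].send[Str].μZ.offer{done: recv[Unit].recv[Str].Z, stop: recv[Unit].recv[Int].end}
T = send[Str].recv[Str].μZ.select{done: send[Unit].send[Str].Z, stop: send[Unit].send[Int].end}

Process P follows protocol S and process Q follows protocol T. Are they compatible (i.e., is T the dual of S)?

YES

recv[Str] ‖ send[Str]  ok
  send[Str] ‖ recv[Str]  ok
    μZ ‖ μZ  ok (binder kept)
      offer{done,stop} ‖ select{done,stop}  ok labels match
        [done]
          recv[Unit] ‖ send[Unit]  ok
            recv[Str] ‖ send[Str]  ok
              Z ‖ Z  ok
        [stop]
          recv[Unit] ‖ send[Unit]  ok
            recv[Int] ‖ send[Int]  ok
              end ‖ end  ok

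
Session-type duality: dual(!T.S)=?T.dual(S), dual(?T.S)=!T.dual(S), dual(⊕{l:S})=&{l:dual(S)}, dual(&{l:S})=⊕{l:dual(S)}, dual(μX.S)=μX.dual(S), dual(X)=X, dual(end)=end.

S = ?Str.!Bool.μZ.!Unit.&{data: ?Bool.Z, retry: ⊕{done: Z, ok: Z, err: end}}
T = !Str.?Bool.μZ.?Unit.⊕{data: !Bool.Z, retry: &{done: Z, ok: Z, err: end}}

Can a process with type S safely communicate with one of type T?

?Str vs !Str  ✓
  !Bool vs ?Bool  ✓
    μZ vs μZ  ✓ (binder kept)
      !Unit vs ?Unit  ✓
        &{data,retry} vs ⊕{data,retry}  ✓ label sets agree
          • data:
            ?Bool vs !Bool  ✓
              Z vs Z  ✓
          • retry:
            ⊕{done,ok,err} vs &{done,ok,err}  ✓ label sets agree
              • done:
                Z vs Z  ✓
              • ok:
                Z vs Z  ✓
              • err:
                end vs end  ✓

YES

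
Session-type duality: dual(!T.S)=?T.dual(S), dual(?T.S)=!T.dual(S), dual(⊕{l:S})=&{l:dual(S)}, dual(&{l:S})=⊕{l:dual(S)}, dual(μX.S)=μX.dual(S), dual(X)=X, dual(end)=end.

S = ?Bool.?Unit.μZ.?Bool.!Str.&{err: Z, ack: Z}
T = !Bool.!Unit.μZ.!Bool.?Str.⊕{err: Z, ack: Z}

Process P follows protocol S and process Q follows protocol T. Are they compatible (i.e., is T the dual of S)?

YES

?Bool | !Bool  ok
  ?Unit | !Unit  ok
    μZ | μZ  ok (rec unchanged)
      ?Bool | !Bool  ok
        !Str | ?Str  ok
          &{err,ack} | ⊕{err,ack}  ok label sets agree
            • err:
              Z | Z  ok
            • ack:
              Z | Z  ok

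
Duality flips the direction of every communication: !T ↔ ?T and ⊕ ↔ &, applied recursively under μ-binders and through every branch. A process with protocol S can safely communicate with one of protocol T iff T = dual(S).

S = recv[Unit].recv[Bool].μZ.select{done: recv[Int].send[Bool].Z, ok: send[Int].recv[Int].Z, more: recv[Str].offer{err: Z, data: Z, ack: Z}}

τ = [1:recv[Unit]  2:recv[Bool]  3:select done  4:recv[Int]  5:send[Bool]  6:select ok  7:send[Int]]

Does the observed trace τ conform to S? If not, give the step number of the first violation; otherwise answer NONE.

NONE

step 1: recv[Unit]  match  state: recv[Bool].μZ.…
step 2: recv[Bool]  match  state: μZ.…
step 3: select done  match  state: recv[Int].send[Bool].μZ.…
step 4: recv[Int]  match  state: send[Bool].μZ.…
step 5: send[Bool]  match  state: μZ.…
step 6: select ok  match  state: send[Int].recv[Int].μZ.…
step 7: send[Int]  match  state: recv[Int].μZ.…
τ conforms to S (length 7)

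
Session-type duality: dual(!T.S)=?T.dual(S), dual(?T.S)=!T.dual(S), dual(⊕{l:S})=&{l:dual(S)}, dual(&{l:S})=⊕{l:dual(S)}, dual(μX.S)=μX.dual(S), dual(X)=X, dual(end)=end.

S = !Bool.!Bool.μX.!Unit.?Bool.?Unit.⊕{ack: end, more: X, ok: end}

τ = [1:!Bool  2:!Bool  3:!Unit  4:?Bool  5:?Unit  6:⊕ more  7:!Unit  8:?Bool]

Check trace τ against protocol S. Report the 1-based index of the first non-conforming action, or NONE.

[1] !Bool  match  state: !Bool.μX.…
[2] !Bool  match  state: μX.…
[3] !Unit  match  state: ?Bool.?Unit.⊕{ack: end, more: μX.…, ok: end}
[4] ?Bool  match  state: ?Unit.⊕{ack: end, more: μX.…, ok: end}
[5] ?Unit  match  state: ⊕{ack: end, more: μX.…, ok: end}
[6] ⊕ more  match  state: μX.…
[7] !Unit  match  state: ?Bool.?Unit.⊕{ack: end, more: μX.…, ok: end}
[8] ?Bool  match  state: ?Unit.⊕{ack: end, more: μX.…, ok: end}
all 8 steps conform

NONE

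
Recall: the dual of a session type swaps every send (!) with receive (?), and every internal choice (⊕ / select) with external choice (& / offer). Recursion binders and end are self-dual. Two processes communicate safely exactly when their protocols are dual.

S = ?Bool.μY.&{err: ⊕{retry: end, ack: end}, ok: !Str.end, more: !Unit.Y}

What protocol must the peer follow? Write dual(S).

?Bool ↦ !Bool
  μY ↦ μY  (binder kept)
    &{err,ok,more} ↦ ⊕{err,ok,more}  (&→⊕)
      case err:
        ⊕{retry,ack} ↦ &{retry,ack}  (internal→external)
          case retry:
            dual(end) = end
          case ack:
            dual(end) = end
      case ok:
        !Str ↦ ?Str
          dual(end) = end
      case more:
        !Unit ↦ ?Unit
          dual(Y) = Y

!Bool.μY.⊕{err: &{retry: end, ack: end}, ok: ?Str.end, more: ?Unit.Y}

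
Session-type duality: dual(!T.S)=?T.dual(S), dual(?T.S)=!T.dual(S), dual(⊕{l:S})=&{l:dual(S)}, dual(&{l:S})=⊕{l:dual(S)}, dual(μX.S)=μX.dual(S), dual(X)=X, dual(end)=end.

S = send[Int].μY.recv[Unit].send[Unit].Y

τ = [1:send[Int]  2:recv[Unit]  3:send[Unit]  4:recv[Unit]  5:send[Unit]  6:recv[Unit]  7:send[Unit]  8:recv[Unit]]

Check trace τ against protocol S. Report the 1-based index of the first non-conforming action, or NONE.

NONE

step 1: send[Int]  ok  state: μY.…
step 2: recv[Unit]  ok  state: send[Unit].μY.…
step 3: send[Unit]  ok  state: μY.…
step 4: recv[Unit]  ok  state: send[Unit].μY.…
step 5: send[Unit]  ok  state: μY.…
step 6: recv[Unit]  ok  state: send[Unit].μY.…
step 7: send[Unit]  ok  state: μY.…
step 8: recv[Unit]  ok  state: send[Unit].μY.…
all 8 steps conform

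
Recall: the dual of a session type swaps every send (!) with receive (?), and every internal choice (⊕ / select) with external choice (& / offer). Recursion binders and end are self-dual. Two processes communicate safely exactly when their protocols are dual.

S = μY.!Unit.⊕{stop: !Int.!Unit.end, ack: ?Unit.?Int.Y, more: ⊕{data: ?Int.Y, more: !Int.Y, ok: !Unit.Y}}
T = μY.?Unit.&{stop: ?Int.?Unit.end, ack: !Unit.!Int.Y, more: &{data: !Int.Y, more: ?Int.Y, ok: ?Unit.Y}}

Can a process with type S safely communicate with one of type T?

YES

μY | μY  match (rec unchanged)
  !Unit | ?Unit  match
    ⊕{stop,ack,more} | &{stop,ack,more}  match labels match
      • stop:
        !Int | ?Int  match
          !Unit | ?Unit  match
            end | end  match
      • ack:
        ?Unit | !Unit  match
          ?Int | !Int  match
            Y | Y  match
      • more:
        ⊕{data,more,ok} | &{data,more,ok}  match labels match
          • data:
            ?Int | !Int  match
              Y | Y  match
          • more:
            !Int | ?Int  match
              Y | Y  match
          • ok:
            !Unit | ?Unit  match
              Y | Y  match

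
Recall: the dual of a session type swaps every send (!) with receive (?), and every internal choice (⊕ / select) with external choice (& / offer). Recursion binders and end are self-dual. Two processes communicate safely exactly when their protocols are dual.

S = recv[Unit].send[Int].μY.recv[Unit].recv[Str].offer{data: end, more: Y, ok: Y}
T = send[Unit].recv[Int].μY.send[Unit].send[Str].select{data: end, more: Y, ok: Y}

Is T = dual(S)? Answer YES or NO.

recv[Unit] | send[Unit]  ✓
  send[Int] | recv[Int]  ✓
    μY | μY  ✓ (μ self-dual)
      recv[Unit] | send[Unit]  ✓
        recv[Str] | send[Str]  ✓
          offer{data,more,ok} | select{data,more,ok}  ✓ label sets agree
            [data]
              end | end  ✓
            [more]
              Y | Y  ✓
            [ok]
              Y | Y  ✓

YES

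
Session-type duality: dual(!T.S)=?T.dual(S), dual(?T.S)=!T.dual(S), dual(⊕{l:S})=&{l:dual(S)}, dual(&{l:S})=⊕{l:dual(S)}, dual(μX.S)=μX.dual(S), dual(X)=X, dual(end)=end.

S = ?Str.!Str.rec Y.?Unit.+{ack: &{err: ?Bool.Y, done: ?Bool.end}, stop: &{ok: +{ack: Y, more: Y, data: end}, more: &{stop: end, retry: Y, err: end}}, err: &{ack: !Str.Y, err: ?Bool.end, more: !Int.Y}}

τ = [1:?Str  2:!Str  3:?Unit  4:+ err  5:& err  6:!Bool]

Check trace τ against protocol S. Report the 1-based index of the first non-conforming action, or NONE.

6

@1 ?Str  ok  now at !Str.rec Y.…
@2 !Str  ok  now at rec Y.…
@3 ?Unit  ok  now at +{ack: &{err: ?Bool.rec Y.…, done: ?Bool.end}, stop: &{ok: +{ack: rec Y.…, more: rec Y.…, data: end}, more: &{stop: end, retry: rec Y.…, err: end}}, err: &{ack: !Str.rec Y.…, err: ?Bool.end, more: !Int.rec Y.…}}
@4 + err  ok  now at &{ack: !Str.rec Y.…, err: ?Bool.end, more: !Int.rec Y.…}
@5 & err  ok  now at ?Bool.end
@6 got !Bool, protocol expects ?Bool  ✗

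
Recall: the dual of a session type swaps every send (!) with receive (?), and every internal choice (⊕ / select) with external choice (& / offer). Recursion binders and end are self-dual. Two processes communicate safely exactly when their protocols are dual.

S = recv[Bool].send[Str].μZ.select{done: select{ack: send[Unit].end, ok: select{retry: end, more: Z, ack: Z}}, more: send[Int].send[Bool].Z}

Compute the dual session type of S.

recv[Bool] ↦ send[Bool]
  send[Str] ↦ recv[Str]
    μZ ↦ μZ  (binder kept)
      select{done,more} ↦ offer{done,more}  (select→offer)
        case done:
          select{ack,ok} ↦ offer{ack,ok}  (select→offer)
            case ack:
              send[Unit] ↦ recv[Unit]
                dual(end) = end
            case ok:
              select{retry,more,ack} ↦ offer{retry,more,ack}  (select→offer)
                case retry:
                  dual(end) = end
                case more:
                  dual(Z) = Z
                case ack:
                  dual(Z) = Z
        case more:
          send[Int] ↦ recv[Int]
            send[Bool] ↦ recv[Bool]
              dual(Z) = Z

send[Bool].recv[Str].μZ.offer{done: offer{ack: recv[Unit].end, ok: offer{retry: end, more: Z, ack: Z}}, more: recv[Int].recv[Bool].Z}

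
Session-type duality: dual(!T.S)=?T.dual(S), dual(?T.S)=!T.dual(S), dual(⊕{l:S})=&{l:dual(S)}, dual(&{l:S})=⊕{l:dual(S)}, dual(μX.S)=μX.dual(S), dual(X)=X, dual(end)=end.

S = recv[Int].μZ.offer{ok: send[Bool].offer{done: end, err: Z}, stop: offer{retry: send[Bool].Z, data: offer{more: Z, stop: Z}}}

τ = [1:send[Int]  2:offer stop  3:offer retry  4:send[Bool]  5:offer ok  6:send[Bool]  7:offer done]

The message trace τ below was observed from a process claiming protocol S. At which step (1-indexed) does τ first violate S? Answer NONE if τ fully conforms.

step 1: got send[Int], protocol expects recv[Int]  ✗

1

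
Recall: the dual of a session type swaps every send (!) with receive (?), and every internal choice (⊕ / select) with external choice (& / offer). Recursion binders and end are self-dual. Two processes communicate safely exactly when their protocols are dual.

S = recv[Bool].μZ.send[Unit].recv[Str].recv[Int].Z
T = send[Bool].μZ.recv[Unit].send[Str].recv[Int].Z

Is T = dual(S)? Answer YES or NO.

recv[Bool] ‖ send[Bool]  match
  μZ ‖ μZ  match (binder kept)
    send[Unit] ‖ recv[Unit]  match
      recv[Str] ‖ send[Str]  match
        recv[Int] ‖ recv[Int]  ✗ same direction on both sides — not dual

NO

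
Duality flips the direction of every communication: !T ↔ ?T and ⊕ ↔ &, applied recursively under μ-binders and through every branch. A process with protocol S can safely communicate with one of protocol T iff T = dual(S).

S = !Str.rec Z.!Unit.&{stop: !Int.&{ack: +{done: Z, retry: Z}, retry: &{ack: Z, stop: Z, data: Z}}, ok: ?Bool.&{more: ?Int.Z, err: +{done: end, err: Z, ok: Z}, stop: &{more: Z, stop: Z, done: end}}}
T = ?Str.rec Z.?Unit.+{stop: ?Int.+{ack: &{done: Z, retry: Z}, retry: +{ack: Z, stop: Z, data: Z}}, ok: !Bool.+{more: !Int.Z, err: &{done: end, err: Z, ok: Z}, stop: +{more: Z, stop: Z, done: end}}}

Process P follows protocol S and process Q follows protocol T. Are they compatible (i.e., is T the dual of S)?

YES

!Str vs ?Str  ok
  rec Z vs rec Z  ok (μ self-dual)
    !Unit vs ?Unit  ok
      &{stop,ok} vs +{stop,ok}  ok same labels
        • stop:
          !Int vs ?Int  ok
            &{ack,retry} vs +{ack,retry}  ok same labels
              • ack:
                +{done,retry} vs &{done,retry}  ok same labels
                  • done:
                    Z vs Z  ok
                  • retry:
                    Z vs Z  ok
              • retry:
                &{ack,stop,data} vs +{ack,stop,data}  ok same labels
                  • ack:
                    Z vs Z  ok
                  • stop:
                    Z vs Z  ok
                  • data:
                    Z vs Z  ok
        • ok:
          ?Bool vs !Bool  ok
            &{more,err,stop} vs +{more,err,stop}  ok same labels
              • more:
                ?Int vs !Int  ok
                  Z vs Z  ok
              • err:
                +{done,err,ok} vs &{done,err,ok}  ok same labels
                  • done:
                    end vs end  ok
                  • err:
                    Z vs Z  ok
                  • ok:
                    Z vs Z  ok
              • stop:
                &{more,stop,done} vs +{more,stop,done}  ok same labels
                  • more:
                    Z vs Z  ok
                  • stop:
                    Z vs Z  ok
                  • done:
                    end vs end  ok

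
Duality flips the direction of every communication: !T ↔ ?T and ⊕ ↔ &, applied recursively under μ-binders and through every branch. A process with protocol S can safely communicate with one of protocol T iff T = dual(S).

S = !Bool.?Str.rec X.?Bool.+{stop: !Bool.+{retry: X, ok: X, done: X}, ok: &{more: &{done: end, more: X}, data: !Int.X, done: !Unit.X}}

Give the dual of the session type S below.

!Bool ↦ ?Bool
  ?Str ↦ !Str
    rec X ↦ rec X  (rec unchanged)
      ?Bool ↦ !Bool
        +{stop,ok} ↦ &{stop,ok}  (select→offer)
          [stop]
            !Bool ↦ ?Bool
              +{retry,ok,done} ↦ &{retry,ok,done}  (select→offer)
                [retry]
                  X self-dual
                [ok]
                  X self-dual
                [done]
                  X self-dual
          [ok]
            &{more,data,done} ↦ +{more,data,done}  (&→⊕)
              [more]
                &{done,more} ↦ +{done,more}  (&→⊕)
                  [done]
                    end self-dual
                  [more]
                    X self-dual
              [data]
                !Int ↦ ?Int
                  X self-dual
              [done]
                !Unit ↦ ?Unit
                  X self-dual

?Bool.!Str.rec X.!Bool.&{stop: ?Bool.&{retry: X, ok: X, done: X}, ok: +{more: +{done: end, more: X}, data: ?Int.X, done: ?Unit.X}}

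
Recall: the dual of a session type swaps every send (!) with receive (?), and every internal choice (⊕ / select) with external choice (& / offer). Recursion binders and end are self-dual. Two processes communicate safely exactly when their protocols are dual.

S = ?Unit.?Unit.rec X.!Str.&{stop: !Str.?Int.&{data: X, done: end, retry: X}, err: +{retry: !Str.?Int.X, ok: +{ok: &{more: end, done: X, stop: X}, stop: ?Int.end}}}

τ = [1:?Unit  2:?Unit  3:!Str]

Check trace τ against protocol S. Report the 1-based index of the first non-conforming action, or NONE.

NONE

step 1: ?Unit  ✓  residual = ?Unit.rec X.…
step 2: ?Unit  ✓  residual = rec X.…
step 3: !Str  ✓  residual = &{stop: !Str.?Int.&{data: rec X.…, done: end, retry: rec X.…}, err: +{retry: !Str.?Int.rec X.…, ok: +{ok: &{more: end, done: rec X.…, stop: rec X.…}, stop: ?Int.end}}}
trace exhausted — no violation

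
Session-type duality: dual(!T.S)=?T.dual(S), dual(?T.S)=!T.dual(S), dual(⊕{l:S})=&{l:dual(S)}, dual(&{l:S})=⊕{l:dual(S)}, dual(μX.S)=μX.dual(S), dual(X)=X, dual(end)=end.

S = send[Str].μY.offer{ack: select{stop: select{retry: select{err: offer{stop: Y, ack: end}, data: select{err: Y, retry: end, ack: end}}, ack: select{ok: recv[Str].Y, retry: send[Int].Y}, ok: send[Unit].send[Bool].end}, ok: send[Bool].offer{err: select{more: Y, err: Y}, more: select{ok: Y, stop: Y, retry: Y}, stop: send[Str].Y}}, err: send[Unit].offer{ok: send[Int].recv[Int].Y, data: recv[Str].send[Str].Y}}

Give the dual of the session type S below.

recv[Str].μY.select{ack: offer{stop: offer{retry: offer{err: select{stop: Y, ack: end}, data: offer{err: Y, retry: end, ack: end}}, ack: offer{ok: send[Str].Y, retry: recv[Int].Y}, ok: recv[Unit].recv[Bool].end}, ok: recv[Bool].select{err: offer{more: Y, err: Y}, more: offer{ok: Y, stop: Y, retry: Y}, stop: recv[Str].Y}}, err: recv[Unit].select{ok: recv[Int].send[Int].Y, data: send[Str].recv[Str].Y}}

send[Str] → recv[Str]
  μY → μY  (μ self-dual)
    offer{ack,err} → select{ack,err}  (offer→select)
      • ack:
        select{stop,ok} → offer{stop,ok}  (⊕→&)
          • stop:
            select{retry,ack,ok} → offer{retry,ack,ok}  (⊕→&)
              • retry:
                select{err,data} → offer{err,data}  (⊕→&)
                  • err:
                    offer{stop,ack} → select{stop,ack}  (offer→select)
                      • stop:
                        Y ↦ Y
                      • ack:
                        end ↦ end
                  • data:
                    select{err,retry,ack} → offer{err,retry,ack}  (⊕→&)
                      • err:
                        Y ↦ Y
                      • retry:
                        end ↦ end
                      • ack:
                        end ↦ end
              • ack:
                select{ok,retry} → offer{ok,retry}  (⊕→&)
                  • ok:
                    recv[Str] → send[Str]
                      Y ↦ Y
                  • retry:
                    send[Int] → recv[Int]
                      Y ↦ Y
              • ok:
                send[Unit] → recv[Unit]
                  send[Bool] → recv[Bool]
                    end ↦ end
          • ok:
            send[Bool] → recv[Bool]
              offer{err,more,stop} → select{err,more,stop}  (offer→select)
                • err:
                  select{more,err} → offer{more,err}  (⊕→&)
                    • more:
                      Y ↦ Y
                    • err:
                      Y ↦ Y
                • more:
                  select{ok,stop,retry} → offer{ok,stop,retry}  (⊕→&)
                    • ok:
                      Y ↦ Y
                    • stop:
                      Y ↦ Y
                    • retry:
                      Y ↦ Y
                • stop:
                  send[Str] → recv[Str]
                    Y ↦ Y
      • err:
        send[Unit] → recv[Unit]
          offer{ok,data} → select{ok,data}  (offer→select)
            • ok:
              send[Int] → recv[Int]
                recv[Int] → send[Int]
                  Y ↦ Y
            • data:
              recv[Str] → send[Str]
                send[Str] → recv[Str]
                  Y ↦ Y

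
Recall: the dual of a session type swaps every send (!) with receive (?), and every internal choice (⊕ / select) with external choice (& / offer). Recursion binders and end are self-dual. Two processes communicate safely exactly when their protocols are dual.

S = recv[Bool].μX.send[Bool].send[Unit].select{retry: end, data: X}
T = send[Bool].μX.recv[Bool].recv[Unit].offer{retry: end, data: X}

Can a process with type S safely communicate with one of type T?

recv[Bool] | send[Bool]  match
  μX | μX  match (μ self-dual)
    send[Bool] | recv[Bool]  match
      send[Unit] | recv[Unit]  match
        select{retry,data} | offer{retry,data}  match labels match
          case retry:
            end | end  match
          case data:
            X | X  match

YES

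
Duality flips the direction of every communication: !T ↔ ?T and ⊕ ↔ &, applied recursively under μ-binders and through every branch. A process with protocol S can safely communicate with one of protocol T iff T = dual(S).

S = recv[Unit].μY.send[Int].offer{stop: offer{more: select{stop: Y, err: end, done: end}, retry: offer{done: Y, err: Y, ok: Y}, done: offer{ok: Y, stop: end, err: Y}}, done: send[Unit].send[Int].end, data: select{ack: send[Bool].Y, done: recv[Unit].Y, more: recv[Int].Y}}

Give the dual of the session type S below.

send[Unit].μY.recv[Int].select{stop: select{more: offer{stop: Y, err: end, done: end}, retry: select{done: Y, err: Y, ok: Y}, done: select{ok: Y, stop: end, err: Y}}, done: recv[Unit].recv[Int].end, data: offer{ack: recv[Bool].Y, done: send[Unit].Y, more: send[Int].Y}}

recv[Unit] ↦ send[Unit]
  μY ↦ μY  (μ self-dual)
    send[Int] ↦ recv[Int]
      offer{stop,done,data} ↦ select{stop,done,data}  (external→internal)
        • stop:
          offer{more,retry,done} ↦ select{more,retry,done}  (external→internal)
            • more:
              select{stop,err,done} ↦ offer{stop,err,done}  (⊕→&)
                • stop:
                  Y ↦ Y
                • err:
                  end ↦ end
                • done:
                  end ↦ end
            • retry:
              offer{done,err,ok} ↦ select{done,err,ok}  (external→internal)
                • done:
                  Y ↦ Y
                • err:
                  Y ↦ Y
                • ok:
                  Y ↦ Y
            • done:
              offer{ok,stop,err} ↦ select{ok,stop,err}  (external→internal)
                • ok:
                  Y ↦ Y
                • stop:
                  end ↦ end
                • err:
                  Y ↦ Y
        • done:
          send[Unit] ↦ recv[Unit]
            send[Int] ↦ recv[Int]
              end ↦ end
        • data:
          select{ack,done,more} ↦ offer{ack,done,more}  (⊕→&)
            • ack:
              send[Bool] ↦ recv[Bool]
                Y ↦ Y
            • done:
              recv[Unit] ↦ send[Unit]
                Y ↦ Y
            • more:
              recv[Int] ↦ send[Int]
                Y ↦ Y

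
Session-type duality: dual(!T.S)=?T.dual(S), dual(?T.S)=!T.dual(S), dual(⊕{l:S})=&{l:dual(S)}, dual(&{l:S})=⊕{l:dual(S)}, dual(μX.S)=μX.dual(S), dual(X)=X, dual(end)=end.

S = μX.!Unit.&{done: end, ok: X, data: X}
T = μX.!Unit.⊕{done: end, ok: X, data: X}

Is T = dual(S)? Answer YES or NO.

NO

μX | μX  ✓ (binder kept)
  !Unit | !Unit  ✗ same direction on both sides — not dual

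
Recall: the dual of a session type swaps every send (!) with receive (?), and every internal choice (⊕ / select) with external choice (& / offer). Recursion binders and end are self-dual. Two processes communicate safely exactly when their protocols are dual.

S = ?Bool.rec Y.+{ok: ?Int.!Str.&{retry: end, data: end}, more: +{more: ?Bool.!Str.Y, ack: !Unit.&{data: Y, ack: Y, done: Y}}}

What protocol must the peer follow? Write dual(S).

?Bool ↦ !Bool
  rec Y ↦ rec Y  (binder kept)
    +{ok,more} ↦ &{ok,more}  (⊕→&)
      case ok:
        ?Int ↦ !Int
          !Str ↦ ?Str
            &{retry,data} ↦ +{retry,data}  (offer→select)
              case retry:
                end ↦ end
              case data:
                end ↦ end
      case more:
        +{more,ack} ↦ &{more,ack}  (⊕→&)
          case more:
            ?Bool ↦ !Bool
              !Str ↦ ?Str
                Y ↦ Y
          case ack:
            !Unit ↦ ?Unit
              &{data,ack,done} ↦ +{data,ack,done}  (offer→select)
                case data:
                  Y ↦ Y
                case ack:
                  Y ↦ Y
                case done:
                  Y ↦ Y

!Bool.rec Y.&{ok: !Int.?Str.+{retry: end, data: end}, more: &{more: !Bool.?Str.Y, ack: ?Unit.+{data: Y, ack: Y, done: Y}}}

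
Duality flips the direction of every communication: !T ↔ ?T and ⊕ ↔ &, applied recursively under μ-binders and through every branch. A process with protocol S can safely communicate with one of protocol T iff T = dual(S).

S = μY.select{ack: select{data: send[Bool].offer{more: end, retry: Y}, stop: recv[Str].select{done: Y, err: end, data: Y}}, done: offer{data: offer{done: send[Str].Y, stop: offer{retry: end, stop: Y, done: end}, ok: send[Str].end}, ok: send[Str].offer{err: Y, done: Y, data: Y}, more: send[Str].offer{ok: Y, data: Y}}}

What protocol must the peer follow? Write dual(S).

μY.offer{ack: offer{data: recv[Bool].select{more: end, retry: Y}, stop: send[Str].offer{done: Y, err: end, data: Y}}, done: select{data: select{done: recv[Str].Y, stop: select{retry: end, stop: Y, done: end}, ok: recv[Str].end}, ok: recv[Str].select{err: Y, done: Y, data: Y}, more: recv[Str].select{ok: Y, data: Y}}}

μY = μY  (binder kept)
  select{ack,done} = offer{ack,done}  (⊕→&)
    [ack]
      select{data,stop} = offer{data,stop}  (⊕→&)
        [data]
          send[Bool] = recv[Bool]
            offer{more,retry} = select{more,retry}  (offer→select)
              [more]
                end self-dual
              [retry]
                Y self-dual
        [stop]
          recv[Str] = send[Str]
            select{done,err,data} = offer{done,err,data}  (⊕→&)
              [done]
                Y self-dual
              [err]
                end self-dual
              [data]
                Y self-dual
    [done]
      offer{data,ok,more} = select{data,ok,more}  (offer→select)
        [data]
          offer{done,stop,ok} = select{done,stop,ok}  (offer→select)
            [done]
              send[Str] = recv[Str]
                Y self-dual
            [stop]
              offer{retry,stop,done} = select{retry,stop,done}  (offer→select)
                [retry]
                  end self-dual
                [stop]
                  Y self-dual
                [done]
                  end self-dual
            [ok]
              send[Str] = recv[Str]
                end self-dual
        [ok]
          send[Str] = recv[Str]
            offer{err,done,data} = select{err,done,data}  (offer→select)
              [err]
                Y self-dual
              [done]
                Y self-dual
              [data]
                Y self-dual
        [more]
          send[Str] = recv[Str]
            offer{ok,data} = select{ok,data}  (offer→select)
              [ok]
                Y self-dual
              [data]
                Y self-dual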